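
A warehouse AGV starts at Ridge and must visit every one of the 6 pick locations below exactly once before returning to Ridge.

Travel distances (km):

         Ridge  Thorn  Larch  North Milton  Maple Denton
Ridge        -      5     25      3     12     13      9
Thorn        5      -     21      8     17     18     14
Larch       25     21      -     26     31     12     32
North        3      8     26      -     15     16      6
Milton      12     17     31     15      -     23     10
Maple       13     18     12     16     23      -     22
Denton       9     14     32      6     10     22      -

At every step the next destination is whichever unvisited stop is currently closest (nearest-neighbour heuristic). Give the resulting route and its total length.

From Ridge: distances to unvisited — North=3, Thorn=5, Denton=9, Milton=12, Maple=13, Larch=25. Nearest is North (3).
From North: distances to unvisited — Denton=6, Thorn=8, Milton=15, Maple=16, Larch=26. Nearest is Denton (6).
From Denton: distances to unvisited — Milton=10, Thorn=14, Maple=22, Larch=32. Nearest is Milton (10).
From Milton: distances to unvisited — Thorn=17, Maple=23, Larch=31. Nearest is Thorn (17).
From Thorn: distances to unvisited — Maple=18, Larch=21. Nearest is Maple (18).
From Maple: distances to unvisited — Larch=12. Nearest is Larch (12).
Return Larch→Ridge: 25.
Total = 3 + 6 + 10 + 17 + 18 + 12 + 25 = 91.

Total distance 91 km via the nearest-neighbour route Ridge → North → Denton → Milton → Thorn → Maple → Larch → Ridge.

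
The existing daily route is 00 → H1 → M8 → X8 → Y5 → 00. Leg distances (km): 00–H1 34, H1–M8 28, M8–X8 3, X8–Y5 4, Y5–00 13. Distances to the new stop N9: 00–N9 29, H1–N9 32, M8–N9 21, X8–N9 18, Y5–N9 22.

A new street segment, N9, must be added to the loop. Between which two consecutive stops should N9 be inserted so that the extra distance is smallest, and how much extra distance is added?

Insertion cost between consecutive stops i–j is d(i,N9) + d(N9,j) − d(i,j):
  between 00 and H1: 29 + 32 − 34 = 27
  between H1 and M8: 32 + 21 − 28 = 25
  between M8 and X8: 21 + 18 − 3 = 36
  between X8 and Y5: 18 + 22 − 4 = 36
  between Y5 and 00: 22 + 29 − 13 = 38
Cheapest insertion is between H1 and M8, adding 25.
New total = 82 + 25 = 107.

Minimum extra distance: 25 km, inserting N9 between H1 and M8.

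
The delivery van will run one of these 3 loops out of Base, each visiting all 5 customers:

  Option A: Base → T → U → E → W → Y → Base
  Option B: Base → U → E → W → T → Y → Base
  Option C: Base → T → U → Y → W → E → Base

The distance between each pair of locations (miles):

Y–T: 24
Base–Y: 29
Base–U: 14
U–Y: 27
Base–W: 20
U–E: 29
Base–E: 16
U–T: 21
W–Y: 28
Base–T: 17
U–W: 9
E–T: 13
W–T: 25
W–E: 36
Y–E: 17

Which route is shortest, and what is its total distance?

Shortest is Option C, total 145 miles.

Option A: 17 + 21 + 29 + 36 + 28 + 29 = 160
Option B: 14 + 29 + 36 + 25 + 24 + 29 = 157
Option C: 17 + 21 + 27 + 28 + 36 + 16 = 145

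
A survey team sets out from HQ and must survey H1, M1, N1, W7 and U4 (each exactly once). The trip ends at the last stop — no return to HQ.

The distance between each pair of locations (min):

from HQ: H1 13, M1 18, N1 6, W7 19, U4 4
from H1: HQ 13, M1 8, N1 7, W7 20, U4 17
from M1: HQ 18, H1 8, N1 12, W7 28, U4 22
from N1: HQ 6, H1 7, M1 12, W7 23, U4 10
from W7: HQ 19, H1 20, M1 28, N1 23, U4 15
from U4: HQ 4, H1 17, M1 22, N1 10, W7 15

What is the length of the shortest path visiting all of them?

Minimum one-way distance = 54 min.

There are 5! = 120 possible orderings.
HQ→H1→M1→N1→W7→U4: 13+8+12+23+15 = 71
HQ→H1→M1→N1→U4→W7: 13+8+12+10+15 = 58
HQ→H1→M1→W7→N1→U4: 13+8+28+23+10 = 82
HQ→H1→M1→W7→U4→N1: 13+8+28+15+10 = 74
HQ→H1→M1→U4→N1→W7: 13+8+22+10+23 = 76
HQ→H1→M1→U4→W7→N1: 13+8+22+15+23 = 81
HQ→H1→N1→M1→W7→U4: 13+7+12+28+15 = 75
HQ→H1→N1→M1→U4→W7: 13+7+12+22+15 = 69
HQ→H1→N1→W7→M1→U4: 13+7+23+28+22 = 93
HQ→H1→N1→W7→U4→M1: 13+7+23+15+22 = 80
HQ→H1→N1→U4→M1→W7: 13+7+10+22+28 = 80
HQ→H1→N1→U4→W7→M1: 13+7+10+15+28 = 73
HQ→H1→W7→M1→N1→U4: 13+20+28+12+10 = 83
HQ→H1→W7→M1→U4→N1: 13+20+28+22+10 = 93
… (106 more)
HQ→U4→N1→M1→H1→W7: 4+10+12+8+20 = 54  ← best
The minimum is 54.
One shortest path: HQ → U4 → N1 → M1 → H1 → W7.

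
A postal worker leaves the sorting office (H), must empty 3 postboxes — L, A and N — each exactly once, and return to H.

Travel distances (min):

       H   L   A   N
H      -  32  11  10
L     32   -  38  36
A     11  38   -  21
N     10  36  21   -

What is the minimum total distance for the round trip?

Minimum total distance: 95 min.

With 3 stops there are 3!/2 = 3 distinct round trips (a route and its reverse cost the same).
H → L → A → N → H: 32+38+21+10 = 101
H → L → N → A → H: 32+36+21+11 = 100
H → A → L → N → H: 11+38+36+10 = 95
The minimum is 95.
One optimal route: H → A → L → N → H (or its reverse).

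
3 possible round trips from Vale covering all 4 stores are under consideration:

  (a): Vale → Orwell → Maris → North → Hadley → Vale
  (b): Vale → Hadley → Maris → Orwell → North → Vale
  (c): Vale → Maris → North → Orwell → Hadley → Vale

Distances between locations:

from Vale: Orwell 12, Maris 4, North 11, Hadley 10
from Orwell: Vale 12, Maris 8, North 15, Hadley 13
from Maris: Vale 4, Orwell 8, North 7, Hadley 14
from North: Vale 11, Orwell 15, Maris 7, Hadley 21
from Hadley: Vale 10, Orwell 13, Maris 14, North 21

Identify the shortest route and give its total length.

(a): 12 + 8 + 7 + 21 + 10 = 58
(b): 10 + 14 + 8 + 15 + 11 = 58
(c): 4 + 7 + 15 + 13 + 10 = 49

Shortest is (c), total 49.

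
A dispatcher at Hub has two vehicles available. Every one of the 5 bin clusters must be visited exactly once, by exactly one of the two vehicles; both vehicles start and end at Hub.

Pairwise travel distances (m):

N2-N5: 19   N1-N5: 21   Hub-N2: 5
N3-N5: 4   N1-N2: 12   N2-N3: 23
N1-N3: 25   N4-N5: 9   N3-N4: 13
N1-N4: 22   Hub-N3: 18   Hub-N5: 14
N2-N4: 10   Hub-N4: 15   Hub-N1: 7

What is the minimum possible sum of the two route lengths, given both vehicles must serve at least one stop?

60 m — the smallest possible combined total.

Check every non-empty split of the stops between the two vehicles; for each half take its own optimal tour:
  {N1} + {N2, N3, N4, N5}: 14 + 46 = 60
  {N2} + {N1, N3, N4, N5}: 10 + 60 = 70
  {N1, N2} + {N3, N4, N5}: 24 + 46 = 70
  {N3} + {N1, N2, N4, N5}: 36 + 52 = 88
  {N1, N3} + {N2, N4, N5}: 50 + 38 = 88
  {N2, N3} + {N1, N4, N5}: 46 + 52 = 98
  … (15 splits in total)
Best: vehicle 1 Hub → N1 → Hub = 14; vehicle 2 Hub → N2 → N4 → N3 → N5 → Hub = 46; combined 60.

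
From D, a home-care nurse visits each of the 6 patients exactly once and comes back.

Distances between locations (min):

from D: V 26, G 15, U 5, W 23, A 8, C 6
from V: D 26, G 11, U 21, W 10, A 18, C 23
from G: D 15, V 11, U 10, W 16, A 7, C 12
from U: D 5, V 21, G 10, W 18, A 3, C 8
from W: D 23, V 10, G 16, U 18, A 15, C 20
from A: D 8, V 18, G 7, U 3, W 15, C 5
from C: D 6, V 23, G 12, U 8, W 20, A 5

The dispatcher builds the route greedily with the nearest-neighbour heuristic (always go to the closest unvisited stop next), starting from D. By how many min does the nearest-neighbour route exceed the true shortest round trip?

From D: U=5, C=6, A=8, G=15, W=23, V=26 → choose U (5).
From U: A=3, C=8, G=10, W=18, V=21 → choose A (3).
From A: C=5, G=7, W=15, V=18 → choose C (5).
From C: G=12, W=20, V=23 → choose G (12).
From G: V=11, W=16 → choose V (11).
From V: W=10 → choose W (10).
NN route D → U → A → C → G → V → W → D costs 69.
Optimal: D → U → G → V → W → A → C → D costs 62 (by enumerating all 360 distinct tours).
Excess = 69 − 62 = 7.

7 min longer than the optimal tour.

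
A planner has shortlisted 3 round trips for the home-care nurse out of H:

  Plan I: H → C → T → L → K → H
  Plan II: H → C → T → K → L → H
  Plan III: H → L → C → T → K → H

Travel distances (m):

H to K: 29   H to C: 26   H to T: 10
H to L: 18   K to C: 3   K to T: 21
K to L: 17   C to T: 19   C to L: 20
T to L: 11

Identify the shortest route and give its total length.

Shortest is Plan II, total 101 m.

Plan I: 26 + 19 + 11 + 17 + 29 = 102
Plan II: 26 + 19 + 21 + 17 + 18 = 101
Plan III: 18 + 20 + 19 + 21 + 29 = 107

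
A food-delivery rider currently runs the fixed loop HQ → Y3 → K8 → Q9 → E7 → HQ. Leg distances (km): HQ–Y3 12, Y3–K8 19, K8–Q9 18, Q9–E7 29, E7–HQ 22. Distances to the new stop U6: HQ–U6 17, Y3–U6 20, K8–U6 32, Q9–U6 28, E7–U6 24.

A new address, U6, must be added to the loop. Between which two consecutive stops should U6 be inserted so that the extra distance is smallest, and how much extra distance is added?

Insertion cost between consecutive stops i–j is d(i,U6) + d(U6,j) − d(i,j):
  between HQ and Y3: 17 + 20 − 12 = 25
  between Y3 and K8: 20 + 32 − 19 = 33
  between K8 and Q9: 32 + 28 − 18 = 42
  between Q9 and E7: 28 + 24 − 29 = 23
  between E7 and HQ: 24 + 17 − 22 = 19
Cheapest insertion is between E7 and HQ, adding 19.
New total = 100 + 19 = 119.

Adding 19 km by placing U6 on the E7–HQ leg.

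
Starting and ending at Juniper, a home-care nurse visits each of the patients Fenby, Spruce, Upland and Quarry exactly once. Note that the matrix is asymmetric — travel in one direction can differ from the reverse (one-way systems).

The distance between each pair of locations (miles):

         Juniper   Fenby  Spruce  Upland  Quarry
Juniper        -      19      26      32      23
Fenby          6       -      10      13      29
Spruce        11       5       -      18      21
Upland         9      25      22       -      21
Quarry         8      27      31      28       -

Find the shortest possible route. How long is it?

Shortest round trip = 73 miles.

Juniper - Fenby - Spruce - Upland - Quarry - Juniper: 19+10+18+21+8 = 76
Juniper - Fenby - Spruce - Quarry - Upland - Juniper: 19+10+21+28+9 = 87
Juniper - Fenby - Upland - Spruce - Quarry - Juniper: 19+13+22+21+8 = 83
Juniper - Fenby - Upland - Quarry - Spruce - Juniper: 19+13+21+31+11 = 95
Juniper - Fenby - Quarry - Spruce - Upland - Juniper: 19+29+31+18+9 = 106
Juniper - Fenby - Quarry - Upland - Spruce - Juniper: 19+29+28+22+11 = 109
Juniper - Spruce - Fenby - Upland - Quarry - Juniper: 26+5+13+21+8 = 73
Juniper - Spruce - Fenby - Quarry - Upland - Juniper: 26+5+29+28+9 = 97
Juniper - Spruce - Upland - Fenby - Quarry - Juniper: 26+18+25+29+8 = 106
Juniper - Spruce - Upland - Quarry - Fenby - Juniper: 26+18+21+27+6 = 98
Juniper - Spruce - Quarry - Fenby - Upland - Juniper: 26+21+27+13+9 = 96
Juniper - Spruce - Quarry - Upland - Fenby - Juniper: 26+21+28+25+6 = 106
Juniper - Upland - Fenby - Spruce - Quarry - Juniper: 32+25+10+21+8 = 96
Juniper - Upland - Fenby - Quarry - Spruce - Juniper: 32+25+29+31+11 = 128
… (10 more)
The minimum is 73.
One optimal route: Juniper → Spruce → Fenby → Upland → Quarry → Juniper.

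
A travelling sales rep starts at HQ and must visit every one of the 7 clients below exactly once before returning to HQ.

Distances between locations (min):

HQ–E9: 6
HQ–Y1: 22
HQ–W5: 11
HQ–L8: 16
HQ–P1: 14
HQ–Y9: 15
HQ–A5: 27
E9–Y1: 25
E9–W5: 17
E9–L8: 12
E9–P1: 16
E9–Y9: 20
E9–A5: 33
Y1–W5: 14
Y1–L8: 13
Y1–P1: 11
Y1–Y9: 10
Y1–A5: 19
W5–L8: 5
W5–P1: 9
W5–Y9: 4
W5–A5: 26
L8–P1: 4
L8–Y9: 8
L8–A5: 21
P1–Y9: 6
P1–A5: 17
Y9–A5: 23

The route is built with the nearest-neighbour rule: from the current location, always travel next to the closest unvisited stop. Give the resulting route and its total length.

From HQ: distances to unvisited — E9=6, W5=11, P1=14, Y9=15, L8=16, Y1=22, A5=27. Nearest is E9 (6).
From E9: distances to unvisited — L8=12, P1=16, W5=17, Y9=20, Y1=25, A5=33. Nearest is L8 (12).
From L8: distances to unvisited — P1=4, W5=5, Y9=8, Y1=13, A5=21. Nearest is P1 (4).
From P1: distances to unvisited — Y9=6, W5=9, Y1=11, A5=17. Nearest is Y9 (6).
From Y9: distances to unvisited — W5=4, Y1=10, A5=23. Nearest is W5 (4).
From W5: distances to unvisited — Y1=14, A5=26. Nearest is Y1 (14).
From Y1: distances to unvisited — A5=19. Nearest is A5 (19).
Return A5→HQ: 27.
Total = 6 + 12 + 4 + 6 + 4 + 14 + 19 + 27 = 92.

92 min along HQ → E9 → L8 → P1 → Y9 → W5 → Y1 → A5 → HQ.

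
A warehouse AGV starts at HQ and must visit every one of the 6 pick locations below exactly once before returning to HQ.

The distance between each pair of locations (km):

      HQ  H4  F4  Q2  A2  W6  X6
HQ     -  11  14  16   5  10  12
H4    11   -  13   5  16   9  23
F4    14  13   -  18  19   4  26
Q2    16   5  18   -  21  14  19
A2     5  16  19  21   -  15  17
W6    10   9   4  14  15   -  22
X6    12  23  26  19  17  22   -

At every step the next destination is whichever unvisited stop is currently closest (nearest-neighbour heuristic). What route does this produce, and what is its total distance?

At HQ the remaining stops are A2 5, W6 10, H4 11, X6 12, F4 14, Q2 16; go to A2.
At A2 the remaining stops are W6 15, H4 16, X6 17, F4 19, Q2 21; go to W6.
At W6 the remaining stops are F4 4, H4 9, Q2 14, X6 22; go to F4.
At F4 the remaining stops are H4 13, Q2 18, X6 26; go to H4.
At H4 the remaining stops are Q2 5, X6 23; go to Q2.
At Q2 the remaining stops are X6 19; go to X6.
Return X6→HQ: 12.
Total = 5 + 15 + 4 + 13 + 5 + 19 + 12 = 73.

Total distance 73 km via the nearest-neighbour route HQ → A2 → W6 → F4 → H4 → Q2 → X6 → HQ.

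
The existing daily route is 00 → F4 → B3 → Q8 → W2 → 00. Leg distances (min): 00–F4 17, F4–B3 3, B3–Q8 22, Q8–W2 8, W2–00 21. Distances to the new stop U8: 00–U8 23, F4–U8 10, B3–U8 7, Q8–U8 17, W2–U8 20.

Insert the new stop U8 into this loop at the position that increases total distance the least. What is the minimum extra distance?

+2 min — insert U8 between B3 and Q8.

Insertion cost between consecutive stops i–j is d(i,U8) + d(U8,j) − d(i,j):
  between 00 and F4: 23 + 10 − 17 = 16
  between F4 and B3: 10 + 7 − 3 = 14
  between B3 and Q8: 7 + 17 − 22 = 2
  between Q8 and W2: 17 + 20 − 8 = 29
  between W2 and 00: 20 + 23 − 21 = 22
Cheapest insertion is between B3 and Q8, adding 2.
New total = 71 + 2 = 73.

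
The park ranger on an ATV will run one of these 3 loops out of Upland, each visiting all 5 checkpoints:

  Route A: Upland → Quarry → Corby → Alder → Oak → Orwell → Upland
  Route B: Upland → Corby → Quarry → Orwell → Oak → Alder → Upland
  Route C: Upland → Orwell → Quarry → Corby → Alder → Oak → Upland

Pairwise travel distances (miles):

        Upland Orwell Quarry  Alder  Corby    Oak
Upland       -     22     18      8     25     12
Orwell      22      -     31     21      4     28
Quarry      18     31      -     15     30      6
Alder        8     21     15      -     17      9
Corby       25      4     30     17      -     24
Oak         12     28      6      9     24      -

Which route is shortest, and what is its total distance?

Shortest is Route C, total 121 miles.

Route A: 18 + 30 + 17 + 9 + 28 + 22 = 124
Route B: 25 + 30 + 31 + 28 + 9 + 8 = 131
Route C: 22 + 31 + 30 + 17 + 9 + 12 = 121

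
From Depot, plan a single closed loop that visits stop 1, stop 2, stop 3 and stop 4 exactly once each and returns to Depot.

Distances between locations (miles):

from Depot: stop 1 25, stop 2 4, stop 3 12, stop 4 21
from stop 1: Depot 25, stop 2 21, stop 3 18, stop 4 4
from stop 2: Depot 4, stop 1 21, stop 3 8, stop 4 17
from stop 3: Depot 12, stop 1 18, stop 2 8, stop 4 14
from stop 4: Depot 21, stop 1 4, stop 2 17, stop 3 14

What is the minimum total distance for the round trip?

55 miles — the shortest possible round trip.

With 4 stops there are 4!/2 = 12 distinct round trips (a route and its reverse cost the same).
Depot-stop 1-stop 2-stop 3-stop 4-Depot: 25+21+8+14+21 = 89
Depot-stop 1-stop 2-stop 4-stop 3-Depot: 25+21+17+14+12 = 89
Depot-stop 1-stop 3-stop 2-stop 4-Depot: 25+18+8+17+21 = 89
Depot-stop 1-stop 3-stop 4-stop 2-Depot: 25+18+14+17+4 = 78
Depot-stop 1-stop 4-stop 2-stop 3-Depot: 25+4+17+8+12 = 66
Depot-stop 1-stop 4-stop 3-stop 2-Depot: 25+4+14+8+4 = 55
Depot-stop 2-stop 1-stop 3-stop 4-Depot: 4+21+18+14+21 = 78
Depot-stop 2-stop 1-stop 4-stop 3-Depot: 4+21+4+14+12 = 55
Depot-stop 2-stop 3-stop 1-stop 4-Depot: 4+8+18+4+21 = 55
Depot-stop 2-stop 4-stop 1-stop 3-Depot: 4+17+4+18+12 = 55
Depot-stop 3-stop 1-stop 2-stop 4-Depot: 12+18+21+17+21 = 89
Depot-stop 3-stop 2-stop 1-stop 4-Depot: 12+8+21+4+21 = 66
The minimum is 55.
One optimal route: Depot → stop 1 → stop 4 → stop 3 → stop 2 → Depot (or its reverse).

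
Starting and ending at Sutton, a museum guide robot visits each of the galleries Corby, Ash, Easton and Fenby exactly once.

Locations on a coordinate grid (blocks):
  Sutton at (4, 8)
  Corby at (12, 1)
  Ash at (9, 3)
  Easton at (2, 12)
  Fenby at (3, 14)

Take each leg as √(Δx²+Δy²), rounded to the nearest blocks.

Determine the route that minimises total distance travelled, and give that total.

Sutton → Corby → Ash → Easton → Fenby → Sutton: 11+4+11+2+6 = 34
Sutton → Corby → Ash → Fenby → Easton → Sutton: 11+4+13+2+4 = 34
Sutton → Corby → Easton → Ash → Fenby → Sutton: 11+15+11+13+6 = 56
Sutton → Corby → Easton → Fenby → Ash → Sutton: 11+15+2+13+7 = 48
Sutton → Corby → Fenby → Ash → Easton → Sutton: 11+16+13+11+4 = 55
Sutton → Corby → Fenby → Easton → Ash → Sutton: 11+16+2+11+7 = 47
Sutton → Ash → Corby → Easton → Fenby → Sutton: 7+4+15+2+6 = 34
Sutton → Ash → Corby → Fenby → Easton → Sutton: 7+4+16+2+4 = 33
Sutton → Ash → Easton → Corby → Fenby → Sutton: 7+11+15+16+6 = 55
Sutton → Ash → Fenby → Corby → Easton → Sutton: 7+13+16+15+4 = 55
Sutton → Easton → Corby → Ash → Fenby → Sutton: 4+15+4+13+6 = 42
Sutton → Easton → Ash → Corby → Fenby → Sutton: 4+11+4+16+6 = 41
The minimum is 33.
One optimal route: Sutton → Ash → Corby → Fenby → Easton → Sutton (or its reverse).

33 blocks — the shortest possible round trip.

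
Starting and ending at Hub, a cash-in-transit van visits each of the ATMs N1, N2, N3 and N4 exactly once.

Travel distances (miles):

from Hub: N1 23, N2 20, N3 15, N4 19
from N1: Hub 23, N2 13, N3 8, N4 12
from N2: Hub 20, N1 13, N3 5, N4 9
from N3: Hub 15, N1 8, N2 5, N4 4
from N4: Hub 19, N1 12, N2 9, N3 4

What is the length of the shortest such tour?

64 miles — the shortest possible round trip.

With 4 stops there are 4!/2 = 12 distinct round trips (a route and its reverse cost the same).
Hub - N1 - N2 - N3 - N4 - Hub: 23+13+5+4+19 = 64
Hub - N1 - N2 - N4 - N3 - Hub: 23+13+9+4+15 = 64
Hub - N1 - N3 - N2 - N4 - Hub: 23+8+5+9+19 = 64
Hub - N1 - N3 - N4 - N2 - Hub: 23+8+4+9+20 = 64
Hub - N1 - N4 - N2 - N3 - Hub: 23+12+9+5+15 = 64
Hub - N1 - N4 - N3 - N2 - Hub: 23+12+4+5+20 = 64
Hub - N2 - N1 - N3 - N4 - Hub: 20+13+8+4+19 = 64
Hub - N2 - N1 - N4 - N3 - Hub: 20+13+12+4+15 = 64
Hub - N2 - N3 - N1 - N4 - Hub: 20+5+8+12+19 = 64
Hub - N2 - N4 - N1 - N3 - Hub: 20+9+12+8+15 = 64
Hub - N3 - N1 - N2 - N4 - Hub: 15+8+13+9+19 = 64
Hub - N3 - N2 - N1 - N4 - Hub: 15+5+13+12+19 = 64
The minimum is 64.
One optimal route: Hub → N1 → N2 → N3 → N4 → Hub (or its reverse).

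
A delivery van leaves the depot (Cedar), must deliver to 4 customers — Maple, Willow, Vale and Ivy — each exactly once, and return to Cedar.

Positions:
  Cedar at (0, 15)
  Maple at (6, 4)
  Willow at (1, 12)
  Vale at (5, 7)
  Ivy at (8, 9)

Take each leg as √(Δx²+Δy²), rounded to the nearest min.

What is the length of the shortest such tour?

Minimum total distance: 27 min.

With 4 stops there are 4!/2 = 12 distinct round trips (a route and its reverse cost the same).
Cedar-Maple-Willow-Vale-Ivy-Cedar: 13+9+6+4+10 = 42
Cedar-Maple-Willow-Ivy-Vale-Cedar: 13+9+8+4+9 = 43
Cedar-Maple-Vale-Willow-Ivy-Cedar: 13+3+6+8+10 = 40
Cedar-Maple-Vale-Ivy-Willow-Cedar: 13+3+4+8+3 = 31
Cedar-Maple-Ivy-Willow-Vale-Cedar: 13+5+8+6+9 = 41
Cedar-Maple-Ivy-Vale-Willow-Cedar: 13+5+4+6+3 = 31
Cedar-Willow-Maple-Vale-Ivy-Cedar: 3+9+3+4+10 = 29
Cedar-Willow-Maple-Ivy-Vale-Cedar: 3+9+5+4+9 = 30
Cedar-Willow-Vale-Maple-Ivy-Cedar: 3+6+3+5+10 = 27
Cedar-Willow-Ivy-Maple-Vale-Cedar: 3+8+5+3+9 = 28
Cedar-Vale-Maple-Willow-Ivy-Cedar: 9+3+9+8+10 = 39
Cedar-Vale-Willow-Maple-Ivy-Cedar: 9+6+9+5+10 = 39
The minimum is 27.
One optimal route: Cedar → Willow → Vale → Maple → Ivy → Cedar (or its reverse).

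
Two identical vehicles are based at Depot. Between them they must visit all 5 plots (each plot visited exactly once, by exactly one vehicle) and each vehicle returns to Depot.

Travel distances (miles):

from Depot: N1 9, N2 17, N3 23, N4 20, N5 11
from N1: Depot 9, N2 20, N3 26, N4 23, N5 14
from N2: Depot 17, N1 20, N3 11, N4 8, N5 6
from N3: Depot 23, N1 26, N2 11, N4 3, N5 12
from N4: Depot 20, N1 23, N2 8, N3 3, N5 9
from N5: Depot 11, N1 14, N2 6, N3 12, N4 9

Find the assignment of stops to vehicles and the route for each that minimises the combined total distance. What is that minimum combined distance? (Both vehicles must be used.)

Try each way of splitting the stops between the two vehicles (each non-empty) and, for each split, find the best tour for each vehicle:
  {N1} + {N2, N3, N4, N5}: 18 + 51 = 69
  {N2} + {N1, N3, N4, N5}: 34 + 58 = 92
  {N1, N2} + {N3, N4, N5}: 46 + 46 = 92
  {N3} + {N1, N2, N4, N5}: 46 + 57 = 103
  {N1, N3} + {N2, N4, N5}: 58 + 45 = 103
  {N2, N3} + {N1, N4, N5}: 51 + 52 = 103
  … (15 splits in total)
Best: vehicle 1 Depot → N1 → Depot = 18; vehicle 2 Depot → N2 → N3 → N4 → N5 → Depot = 51; combined 69.

Minimum combined distance: 69 miles.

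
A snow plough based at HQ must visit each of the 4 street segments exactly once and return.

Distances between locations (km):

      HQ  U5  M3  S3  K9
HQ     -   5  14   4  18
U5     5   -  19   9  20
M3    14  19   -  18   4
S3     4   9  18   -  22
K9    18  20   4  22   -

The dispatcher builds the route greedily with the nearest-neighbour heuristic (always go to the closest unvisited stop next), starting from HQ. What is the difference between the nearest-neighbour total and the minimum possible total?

HQ: S3=4, U5=5, M3=14, K9=18 ⇒ S3
S3: U5=9, M3=18, K9=22 ⇒ U5
U5: M3=19, K9=20 ⇒ M3
M3: K9=4 ⇒ K9
NN route HQ → S3 → U5 → M3 → K9 → HQ costs 54.
Optimal: HQ → U5 → K9 → M3 → S3 → HQ costs 51 (by enumerating all 12 distinct tours).
Excess = 54 − 51 = 3.

The nearest-neighbour route is 3 km longer than optimal.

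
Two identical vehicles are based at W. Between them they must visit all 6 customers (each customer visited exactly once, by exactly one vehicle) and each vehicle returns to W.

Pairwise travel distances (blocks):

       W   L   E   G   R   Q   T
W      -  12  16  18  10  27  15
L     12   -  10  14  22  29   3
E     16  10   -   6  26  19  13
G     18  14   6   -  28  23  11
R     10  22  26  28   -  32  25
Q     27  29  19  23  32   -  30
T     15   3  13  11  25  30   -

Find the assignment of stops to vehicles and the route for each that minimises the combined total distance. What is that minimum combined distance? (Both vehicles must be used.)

There are 2^5 − 1 = 31 ways to divide the 6 stops into two non-empty groups. For each, the best each vehicle can do is its own shortest tour through its group:
  {L} + {E, G, R, Q, T}: 24 + 93 = 117
  {E} + {L, G, R, Q, T}: 32 + 91 = 123
  {L, E} + {G, R, Q, T}: 38 + 91 = 129
  {G} + {L, E, R, Q, T}: 36 + 89 = 125
  {L, G} + {E, R, Q, T}: 44 + 89 = 133
  {E, G} + {L, R, Q, T}: 40 + 87 = 127
  … (31 splits in total)
  {R} + {L, E, G, Q, T}: 20 + 78 = 98  ← best
Best: vehicle 1 W → R → W = 20; vehicle 2 W → L → T → G → E → Q → W = 78; combined 98.

Minimum combined distance: 98 blocks.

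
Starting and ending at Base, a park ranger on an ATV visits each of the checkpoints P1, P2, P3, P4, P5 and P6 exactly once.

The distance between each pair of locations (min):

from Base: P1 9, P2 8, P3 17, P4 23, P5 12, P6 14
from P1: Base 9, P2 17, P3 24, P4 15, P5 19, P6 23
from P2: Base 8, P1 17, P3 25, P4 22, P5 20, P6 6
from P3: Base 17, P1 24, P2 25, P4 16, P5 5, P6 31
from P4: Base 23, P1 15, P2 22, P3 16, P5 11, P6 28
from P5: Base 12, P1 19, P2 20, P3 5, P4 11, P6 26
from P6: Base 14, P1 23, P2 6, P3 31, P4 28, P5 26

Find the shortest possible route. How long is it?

Minimum total distance: 85 min.

Base - P1 - P2 - P3 - P4 - P5 - P6 - Base: 9+17+25+16+11+26+14 = 118
Base - P1 - P2 - P3 - P4 - P6 - P5 - Base: 9+17+25+16+28+26+12 = 133
Base - P1 - P2 - P3 - P5 - P4 - P6 - Base: 9+17+25+5+11+28+14 = 109
Base - P1 - P2 - P3 - P5 - P6 - P4 - Base: 9+17+25+5+26+28+23 = 133
Base - P1 - P2 - P3 - P6 - P4 - P5 - Base: 9+17+25+31+28+11+12 = 133
Base - P1 - P2 - P3 - P6 - P5 - P4 - Base: 9+17+25+31+26+11+23 = 142
Base - P1 - P2 - P4 - P3 - P5 - P6 - Base: 9+17+22+16+5+26+14 = 109
Base - P1 - P2 - P4 - P3 - P6 - P5 - Base: 9+17+22+16+31+26+12 = 133
… (352 more)
Base - P1 - P4 - P3 - P5 - P2 - P6 - Base: 9+15+16+5+20+6+14 = 85  ← best
The minimum is 85.
One optimal route: Base → P1 → P4 → P3 → P5 → P2 → P6 → Base (or its reverse).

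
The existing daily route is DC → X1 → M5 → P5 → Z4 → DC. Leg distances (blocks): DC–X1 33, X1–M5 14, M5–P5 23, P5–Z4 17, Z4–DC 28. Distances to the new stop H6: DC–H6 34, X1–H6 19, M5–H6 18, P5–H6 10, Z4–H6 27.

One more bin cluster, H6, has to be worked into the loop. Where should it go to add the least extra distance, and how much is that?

Insertion cost between consecutive stops i–j is d(i,H6) + d(H6,j) − d(i,j):
  between DC and X1: 34 + 19 − 33 = 20
  between X1 and M5: 19 + 18 − 14 = 23
  between M5 and P5: 18 + 10 − 23 = 5
  between P5 and Z4: 10 + 27 − 17 = 20
  between Z4 and DC: 27 + 34 − 28 = 33
Cheapest insertion is between M5 and P5, adding 5.
New total = 115 + 5 = 120.

Adding 5 blocks by placing H6 on the M5–P5 leg.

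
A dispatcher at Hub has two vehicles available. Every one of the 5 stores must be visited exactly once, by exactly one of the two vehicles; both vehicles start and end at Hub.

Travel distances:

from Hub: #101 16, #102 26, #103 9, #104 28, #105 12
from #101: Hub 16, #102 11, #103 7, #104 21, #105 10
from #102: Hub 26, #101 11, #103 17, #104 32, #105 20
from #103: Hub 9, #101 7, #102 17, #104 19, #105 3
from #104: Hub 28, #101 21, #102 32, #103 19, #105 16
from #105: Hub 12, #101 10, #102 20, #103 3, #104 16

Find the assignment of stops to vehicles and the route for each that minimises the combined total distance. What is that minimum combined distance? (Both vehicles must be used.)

Minimum combined distance: 104.

There are 2^4 − 1 = 15 ways to divide the 5 stops into two non-empty groups. For each, the best each vehicle can do is its own shortest tour through its group:
  {#101} + {#102, #103, #104, #105}: 32 + 86 = 118
  {#102} + {#101, #103, #104, #105}: 52 + 65 = 117
  {#101, #102} + {#103, #104, #105}: 53 + 56 = 109
  {#103} + {#101, #102, #104, #105}: 18 + 86 = 104
  {#101, #103} + {#102, #104, #105}: 32 + 86 = 118
  {#102, #103} + {#101, #104, #105}: 52 + 65 = 117
  … (15 splits in total)
Best: vehicle 1 Hub → #103 → Hub = 18; vehicle 2 Hub → #102 → #101 → #104 → #105 → Hub = 86; combined 104.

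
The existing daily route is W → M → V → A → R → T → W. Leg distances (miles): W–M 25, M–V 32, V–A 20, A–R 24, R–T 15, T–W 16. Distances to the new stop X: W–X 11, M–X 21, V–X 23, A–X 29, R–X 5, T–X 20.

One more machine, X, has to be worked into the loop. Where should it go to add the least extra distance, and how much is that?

Insertion cost between consecutive stops i–j is d(i,X) + d(X,j) − d(i,j):
  between W and M: 11 + 21 − 25 = 7
  between M and V: 21 + 23 − 32 = 12
  between V and A: 23 + 29 − 20 = 32
  between A and R: 29 + 5 − 24 = 10
  between R and T: 5 + 20 − 15 = 10
  between T and W: 20 + 11 − 16 = 15
Cheapest insertion is between W and M, adding 7.
New total = 132 + 7 = 139.

Minimum extra distance: 7 miles, inserting X between W and M.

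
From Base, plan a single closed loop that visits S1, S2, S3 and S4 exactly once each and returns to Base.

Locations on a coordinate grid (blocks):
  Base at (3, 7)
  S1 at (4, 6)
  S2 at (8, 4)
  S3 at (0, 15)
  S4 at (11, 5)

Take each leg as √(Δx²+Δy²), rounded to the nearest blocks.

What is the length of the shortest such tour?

Shortest round trip = 32 blocks.

Base - S1 - S2 - S3 - S4 - Base: 1+4+14+15+8 = 42
Base - S1 - S2 - S4 - S3 - Base: 1+4+3+15+9 = 32
Base - S1 - S3 - S2 - S4 - Base: 1+10+14+3+8 = 36
Base - S1 - S3 - S4 - S2 - Base: 1+10+15+3+6 = 35
Base - S1 - S4 - S2 - S3 - Base: 1+7+3+14+9 = 34
Base - S1 - S4 - S3 - S2 - Base: 1+7+15+14+6 = 43
Base - S2 - S1 - S3 - S4 - Base: 6+4+10+15+8 = 43
Base - S2 - S1 - S4 - S3 - Base: 6+4+7+15+9 = 41
Base - S2 - S3 - S1 - S4 - Base: 6+14+10+7+8 = 45
Base - S2 - S4 - S1 - S3 - Base: 6+3+7+10+9 = 35
Base - S3 - S1 - S2 - S4 - Base: 9+10+4+3+8 = 34
Base - S3 - S2 - S1 - S4 - Base: 9+14+4+7+8 = 42
The minimum is 32.
One optimal route: Base → S1 → S2 → S4 → S3 → Base (or its reverse).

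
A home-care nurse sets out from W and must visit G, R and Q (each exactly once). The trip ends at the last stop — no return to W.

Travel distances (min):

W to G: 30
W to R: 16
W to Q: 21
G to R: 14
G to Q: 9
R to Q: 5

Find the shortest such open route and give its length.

There are 3! = 6 possible orderings.
W → G → R → Q: 30+14+5 = 49
W → G → Q → R: 30+9+5 = 44
W → R → G → Q: 16+14+9 = 39
W → R → Q → G: 16+5+9 = 30
W → Q → G → R: 21+9+14 = 44
W → Q → R → G: 21+5+14 = 40
The minimum is 30.
One shortest path: W → R → Q → G.

Minimum one-way distance = 30 min.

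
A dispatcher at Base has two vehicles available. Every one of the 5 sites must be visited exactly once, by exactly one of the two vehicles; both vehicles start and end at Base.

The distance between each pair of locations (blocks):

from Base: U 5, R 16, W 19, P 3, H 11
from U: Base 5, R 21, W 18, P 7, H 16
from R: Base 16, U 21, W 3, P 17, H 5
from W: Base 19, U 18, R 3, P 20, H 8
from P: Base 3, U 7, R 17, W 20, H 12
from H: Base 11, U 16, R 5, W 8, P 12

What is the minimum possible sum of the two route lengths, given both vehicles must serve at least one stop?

There are 2^4 − 1 = 15 ways to divide the 5 stops into two non-empty groups. For each, the best each vehicle can do is its own shortest tour through its group:
  {U} + {R, W, P, H}: 10 + 42 = 52
  {R} + {U, W, P, H}: 32 + 46 = 78
  {U, R} + {W, P, H}: 42 + 42 = 84
  {W} + {U, R, P, H}: 38 + 45 = 83
  {U, W} + {R, P, H}: 42 + 36 = 78
  {R, W} + {U, P, H}: 38 + 35 = 73
  … (15 splits in total)
  {P} + {U, R, W, H}: 6 + 42 = 48  ← best
Best: vehicle 1 Base → P → Base = 6; vehicle 2 Base → U → W → R → H → Base = 42; combined 48.

48 blocks — the smallest possible combined total.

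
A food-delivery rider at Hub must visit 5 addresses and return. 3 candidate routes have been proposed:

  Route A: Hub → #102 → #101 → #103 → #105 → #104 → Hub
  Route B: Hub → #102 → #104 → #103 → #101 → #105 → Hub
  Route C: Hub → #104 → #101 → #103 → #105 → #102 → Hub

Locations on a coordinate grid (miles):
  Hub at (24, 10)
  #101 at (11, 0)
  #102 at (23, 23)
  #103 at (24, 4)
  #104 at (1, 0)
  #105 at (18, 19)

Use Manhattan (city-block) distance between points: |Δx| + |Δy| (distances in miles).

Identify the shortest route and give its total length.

Shortest is Route C, total 104 miles.

Route A: 14 + 35 + 17 + 21 + 36 + 33 = 156
Route B: 14 + 45 + 27 + 17 + 26 + 15 = 144
Route C: 33 + 10 + 17 + 21 + 9 + 14 = 104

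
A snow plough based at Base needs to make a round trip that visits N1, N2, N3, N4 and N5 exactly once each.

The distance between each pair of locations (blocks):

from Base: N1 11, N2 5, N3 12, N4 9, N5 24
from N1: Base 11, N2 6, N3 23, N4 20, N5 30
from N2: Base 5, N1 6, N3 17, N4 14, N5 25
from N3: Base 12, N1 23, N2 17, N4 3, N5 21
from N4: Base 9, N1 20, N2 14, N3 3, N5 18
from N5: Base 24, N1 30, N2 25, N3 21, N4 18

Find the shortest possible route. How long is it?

Minimum total distance: 74 blocks.

Base→N1→N2→N3→N4→N5→Base: 11+6+17+3+18+24 = 79
Base→N1→N2→N3→N5→N4→Base: 11+6+17+21+18+9 = 82
Base→N1→N2→N4→N3→N5→Base: 11+6+14+3+21+24 = 79
Base→N1→N2→N4→N5→N3→Base: 11+6+14+18+21+12 = 82
Base→N1→N2→N5→N3→N4→Base: 11+6+25+21+3+9 = 75
Base→N1→N2→N5→N4→N3→Base: 11+6+25+18+3+12 = 75
Base→N1→N3→N2→N4→N5→Base: 11+23+17+14+18+24 = 107
Base→N1→N3→N2→N5→N4→Base: 11+23+17+25+18+9 = 103
Base→N1→N3→N4→N2→N5→Base: 11+23+3+14+25+24 = 100
Base→N1→N3→N4→N5→N2→Base: 11+23+3+18+25+5 = 85
Base→N1→N3→N5→N2→N4→Base: 11+23+21+25+14+9 = 103
Base→N1→N3→N5→N4→N2→Base: 11+23+21+18+14+5 = 92
Base→N1→N4→N2→N3→N5→Base: 11+20+14+17+21+24 = 107
Base→N1→N4→N2→N5→N3→Base: 11+20+14+25+21+12 = 103
… (46 more)
Base→N2→N1→N5→N3→N4→Base: 5+6+30+21+3+9 = 74  ← best
The minimum is 74.
One optimal route: Base → N2 → N1 → N5 → N3 → N4 → Base (or its reverse).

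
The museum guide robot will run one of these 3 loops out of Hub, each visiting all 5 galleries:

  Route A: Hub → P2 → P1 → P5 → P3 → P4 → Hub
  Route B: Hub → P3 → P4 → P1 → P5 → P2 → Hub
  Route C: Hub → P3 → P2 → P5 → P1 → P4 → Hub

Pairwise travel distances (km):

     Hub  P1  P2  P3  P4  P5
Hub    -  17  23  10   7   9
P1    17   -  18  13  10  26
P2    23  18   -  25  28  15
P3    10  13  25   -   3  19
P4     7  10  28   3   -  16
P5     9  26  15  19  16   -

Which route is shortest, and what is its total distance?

Route A: 23 + 18 + 26 + 19 + 3 + 7 = 96
Route B: 10 + 3 + 10 + 26 + 15 + 23 = 87
Route C: 10 + 25 + 15 + 26 + 10 + 7 = 93

Shortest is Route B, total 87 km.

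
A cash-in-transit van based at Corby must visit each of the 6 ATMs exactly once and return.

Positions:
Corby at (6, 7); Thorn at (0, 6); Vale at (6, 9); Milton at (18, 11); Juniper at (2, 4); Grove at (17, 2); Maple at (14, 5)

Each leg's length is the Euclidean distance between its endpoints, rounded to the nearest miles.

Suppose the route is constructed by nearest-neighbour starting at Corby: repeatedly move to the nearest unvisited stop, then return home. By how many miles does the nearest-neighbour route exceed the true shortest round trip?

From Corby: Vale=2, Juniper=5, Thorn=6, Maple=8, Grove=12, Milton=13 → choose Vale (2).
From Vale: Juniper=6, Thorn=7, Maple=9, Milton=12, Grove=13 → choose Juniper (6).
From Juniper: Thorn=3, Maple=12, Grove=15, Milton=17 → choose Thorn (3).
From Thorn: Maple=14, Grove=17, Milton=19 → choose Maple (14).
From Maple: Grove=4, Milton=7 → choose Grove (4).
From Grove: Milton=9 → choose Milton (9).
NN route Corby → Vale → Juniper → Thorn → Maple → Grove → Milton → Corby costs 51.
Optimal: Corby → Thorn → Juniper → Vale → Milton → Grove → Maple → Corby costs 48 (by enumerating all 360 distinct tours).
Excess = 51 − 48 = 3.

3 miles longer than the optimal tour.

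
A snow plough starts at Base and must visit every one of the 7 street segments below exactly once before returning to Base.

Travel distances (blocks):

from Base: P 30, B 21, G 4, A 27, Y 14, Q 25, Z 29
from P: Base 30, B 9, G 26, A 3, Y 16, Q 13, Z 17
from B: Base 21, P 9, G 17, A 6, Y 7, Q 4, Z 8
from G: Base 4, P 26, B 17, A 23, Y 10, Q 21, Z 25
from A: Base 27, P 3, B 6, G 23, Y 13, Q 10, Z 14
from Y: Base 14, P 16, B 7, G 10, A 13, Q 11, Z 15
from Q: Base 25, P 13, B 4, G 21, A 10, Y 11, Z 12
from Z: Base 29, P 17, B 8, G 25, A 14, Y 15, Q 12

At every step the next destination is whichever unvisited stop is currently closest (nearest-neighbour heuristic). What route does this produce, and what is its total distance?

Total distance 84 blocks via the nearest-neighbour route Base → G → Y → B → Q → A → P → Z → Base.

At Base the remaining stops are G 4, Y 14, B 21, Q 25, A 27, Z 29, P 30; go to G.
At G the remaining stops are Y 10, B 17, Q 21, A 23, Z 25, P 26; go to Y.
At Y the remaining stops are B 7, Q 11, A 13, Z 15, P 16; go to B.
At B the remaining stops are Q 4, A 6, Z 8, P 9; go to Q.
At Q the remaining stops are A 10, Z 12, P 13; go to A.
At A the remaining stops are P 3, Z 14; go to P.
At P the remaining stops are Z 17; go to Z.
Return Z→Base: 29.
Total = 4 + 10 + 7 + 4 + 10 + 3 + 17 + 29 = 84.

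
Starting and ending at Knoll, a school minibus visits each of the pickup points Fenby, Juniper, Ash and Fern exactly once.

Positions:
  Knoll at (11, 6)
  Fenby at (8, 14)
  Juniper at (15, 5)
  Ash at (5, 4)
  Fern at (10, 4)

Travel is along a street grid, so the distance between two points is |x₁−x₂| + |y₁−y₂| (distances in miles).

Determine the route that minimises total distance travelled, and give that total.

Knoll → Fenby → Juniper → Ash → Fern → Knoll: 11+16+11+5+3 = 46
Knoll → Fenby → Juniper → Fern → Ash → Knoll: 11+16+6+5+8 = 46
Knoll → Fenby → Ash → Juniper → Fern → Knoll: 11+13+11+6+3 = 44
Knoll → Fenby → Ash → Fern → Juniper → Knoll: 11+13+5+6+5 = 40
Knoll → Fenby → Fern → Juniper → Ash → Knoll: 11+12+6+11+8 = 48
Knoll → Fenby → Fern → Ash → Juniper → Knoll: 11+12+5+11+5 = 44
Knoll → Juniper → Fenby → Ash → Fern → Knoll: 5+16+13+5+3 = 42
Knoll → Juniper → Fenby → Fern → Ash → Knoll: 5+16+12+5+8 = 46
Knoll → Juniper → Ash → Fenby → Fern → Knoll: 5+11+13+12+3 = 44
Knoll → Juniper → Fern → Fenby → Ash → Knoll: 5+6+12+13+8 = 44
Knoll → Ash → Fenby → Juniper → Fern → Knoll: 8+13+16+6+3 = 46
Knoll → Ash → Juniper → Fenby → Fern → Knoll: 8+11+16+12+3 = 50
The minimum is 40.
One optimal route: Knoll → Fenby → Ash → Fern → Juniper → Knoll (or its reverse).

40 miles — the shortest possible round trip.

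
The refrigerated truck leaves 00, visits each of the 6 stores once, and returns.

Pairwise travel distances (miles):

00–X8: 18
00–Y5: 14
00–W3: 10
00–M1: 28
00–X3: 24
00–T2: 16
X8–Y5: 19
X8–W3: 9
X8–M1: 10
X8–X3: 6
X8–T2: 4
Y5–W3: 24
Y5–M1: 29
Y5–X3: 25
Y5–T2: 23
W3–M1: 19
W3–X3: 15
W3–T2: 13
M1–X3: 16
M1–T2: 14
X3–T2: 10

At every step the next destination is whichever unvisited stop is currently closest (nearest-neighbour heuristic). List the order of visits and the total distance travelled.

92 miles along 00 → W3 → X8 → T2 → X3 → M1 → Y5 → 00.

00 → [W3:10 / Y5:14 / T2:16 / X8:18 / X3:24 / M1:28] → W3 (10)
W3 → [X8:9 / T2:13 / X3:15 / M1:19 / Y5:24] → X8 (9)
X8 → [T2:4 / X3:6 / M1:10 / Y5:19] → T2 (4)
T2 → [X3:10 / M1:14 / Y5:23] → X3 (10)
X3 → [M1:16 / Y5:25] → M1 (16)
M1 → [Y5:29] → Y5 (29)
Return Y5→00: 14.
Total = 10 + 9 + 4 + 10 + 16 + 29 + 14 = 92.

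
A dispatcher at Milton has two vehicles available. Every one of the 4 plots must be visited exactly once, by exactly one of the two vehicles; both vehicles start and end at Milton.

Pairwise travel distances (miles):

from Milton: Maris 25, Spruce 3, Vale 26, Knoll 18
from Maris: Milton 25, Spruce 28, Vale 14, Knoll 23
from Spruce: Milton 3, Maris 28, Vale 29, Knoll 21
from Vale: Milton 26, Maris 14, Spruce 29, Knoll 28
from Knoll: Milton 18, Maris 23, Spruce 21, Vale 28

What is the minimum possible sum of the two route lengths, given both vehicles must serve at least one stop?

There are 2^3 − 1 = 7 ways to divide the 4 stops into two non-empty groups. For each, the best each vehicle can do is its own shortest tour through its group:
  {Maris} + {Spruce, Vale, Knoll}: 50 + 78 = 128
  {Spruce} + {Maris, Vale, Knoll}: 6 + 81 = 87
  {Maris, Spruce} + {Vale, Knoll}: 56 + 72 = 128
  {Vale} + {Maris, Spruce, Knoll}: 52 + 72 = 124
  {Maris, Vale} + {Spruce, Knoll}: 65 + 42 = 107
  {Spruce, Vale} + {Maris, Knoll}: 58 + 66 = 124
  … (7 splits in total)
Best: vehicle 1 Milton → Spruce → Milton = 6; vehicle 2 Milton → Vale → Maris → Knoll → Milton = 81; combined 87.

87 miles — the smallest possible combined total.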